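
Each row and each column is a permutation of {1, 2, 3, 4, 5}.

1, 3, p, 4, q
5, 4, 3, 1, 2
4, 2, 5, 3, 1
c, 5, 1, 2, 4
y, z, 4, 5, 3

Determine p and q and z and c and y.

At (row 1, col 5): column 5 already has {1, 2, 3, 4}, so the value is 5.
Cell (4,1): row 4 already has {1, 2, 4, 5} → 3.
At (row 5, col 1): column 1 already has {1, 3, 4, 5}, so the value is 2.
For row 1, column 3: row 1 already has {1, 3, 4, 5}; that leaves 2.
For row 5, column 2: row 5 already has {2, 3, 4, 5}; that leaves 1.

p = 2, q = 5, z = 1, c = 3, y = 2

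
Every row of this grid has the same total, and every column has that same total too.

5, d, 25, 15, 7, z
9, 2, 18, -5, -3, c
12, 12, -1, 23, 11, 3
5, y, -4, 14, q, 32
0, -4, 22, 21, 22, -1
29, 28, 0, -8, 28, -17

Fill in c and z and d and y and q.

c = 39, z = 4, d = 4, y = 18, q = -5

Rows 3 and 5 both sum to 60, so that's the common total.
Column 5 has 7 − 3 + 11 + 22 + 28 = 65; the blank must be 60 − 65 = -5.
Row 2 has 9 + 2 + 18 − 5 − 3 = 21; the blank must be 60 − 21 = 39.
Row 4 has 5 − 4 + 14 − 5 + 32 = 42; the blank must be 60 − 42 = 18.
Column 2 has 2 + 12 + 18 − 4 + 28 = 56; the blank must be 60 − 56 = 4.
Row 1 has 5 + 4 + 25 + 15 + 7 = 56; the blank must be 60 − 56 = 4.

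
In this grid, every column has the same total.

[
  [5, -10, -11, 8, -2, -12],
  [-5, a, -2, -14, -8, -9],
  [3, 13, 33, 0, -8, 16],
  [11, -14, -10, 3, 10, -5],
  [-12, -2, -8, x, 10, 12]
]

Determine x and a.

x = 5, a = 15

The complete columns each total 2.
Column 4 is missing 2 − (-3) = 5 (since 8 − 14 + 0 + 3 = -3).
Column 2 is missing 2 − (-13) = 15 (since -10 + 13 − 14 − 2 = -13).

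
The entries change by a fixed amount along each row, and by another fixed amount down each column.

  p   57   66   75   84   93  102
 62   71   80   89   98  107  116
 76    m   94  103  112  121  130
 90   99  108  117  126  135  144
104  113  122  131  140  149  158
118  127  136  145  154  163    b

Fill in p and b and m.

Along each row the entries change by 9 per step; down each column they change by 14.
Row 1: from 57 at column 2, stepping by 9 to column 1 gives 48.
Row 6: from 118 at column 1, stepping by 9 to column 7 gives 172.
Row 3: from 76 at column 1, stepping by 9 to column 2 gives 85.

p = 48, b = 172, m = 85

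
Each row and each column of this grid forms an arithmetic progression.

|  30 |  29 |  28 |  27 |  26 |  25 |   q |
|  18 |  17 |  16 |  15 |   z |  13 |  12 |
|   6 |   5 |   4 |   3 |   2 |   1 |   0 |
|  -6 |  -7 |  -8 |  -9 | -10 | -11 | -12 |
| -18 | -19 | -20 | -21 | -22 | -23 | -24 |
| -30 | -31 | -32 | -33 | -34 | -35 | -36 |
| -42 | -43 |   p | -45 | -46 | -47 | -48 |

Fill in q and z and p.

q = 24, z = 14, p = -44

Along each row the entries change by -1 per step; down each column they change by -12.
Row 1: from 30 at column 1, stepping by -1 to column 7 gives 24.
Row 2: from 18 at column 1, stepping by -1 to column 5 gives 14.
Row 7: from -42 at column 1, stepping by -1 to column 3 gives -44.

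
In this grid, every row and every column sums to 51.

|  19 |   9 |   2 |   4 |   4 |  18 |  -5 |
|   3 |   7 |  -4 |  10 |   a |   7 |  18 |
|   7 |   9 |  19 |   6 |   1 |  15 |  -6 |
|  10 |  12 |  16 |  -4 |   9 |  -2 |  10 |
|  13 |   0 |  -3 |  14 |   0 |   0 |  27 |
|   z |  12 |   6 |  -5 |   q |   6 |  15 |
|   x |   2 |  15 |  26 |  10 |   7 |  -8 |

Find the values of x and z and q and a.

The known cells in row 2 total 41, leaving 51 − 41 = 10 for the blank.
The known cells in column 5 total 34, leaving 51 − 34 = 17 for the blank.
The known cells in row 6 total 51, leaving 51 − 51 = 0 for the blank.
The known cells in row 7 total 52, leaving 51 − 52 = -1 for the blank.

x = -1, z = 0, q = 17, a = 10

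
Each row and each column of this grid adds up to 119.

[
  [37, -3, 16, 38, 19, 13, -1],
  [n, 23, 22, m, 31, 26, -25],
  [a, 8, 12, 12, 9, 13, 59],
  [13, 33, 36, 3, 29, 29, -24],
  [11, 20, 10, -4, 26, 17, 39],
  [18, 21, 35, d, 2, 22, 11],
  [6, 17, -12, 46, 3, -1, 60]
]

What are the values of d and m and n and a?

d = 10, m = 14, n = 28, a = 6

Row 6 has 18 + 21 + 35 + 2 + 22 + 11 = 109; the blank must be 119 − 109 = 10.
Column 4 has 38 + 12 + 3 − 4 + 10 + 46 = 105; the blank must be 119 − 105 = 14.
Row 2 has 23 + 22 + 14 + 31 + 26 − 25 = 91; the blank must be 119 − 91 = 28.
Row 3 has 8 + 12 + 12 + 9 + 13 + 59 = 113; the blank must be 119 − 113 = 6.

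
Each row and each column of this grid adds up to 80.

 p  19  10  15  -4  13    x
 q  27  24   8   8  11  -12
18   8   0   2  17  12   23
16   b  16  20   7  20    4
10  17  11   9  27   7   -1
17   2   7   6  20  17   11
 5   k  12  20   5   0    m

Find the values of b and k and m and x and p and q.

Row 4: 16 + 16 + 20 + 7 + 20 + 4 = 83, so its missing entry is 80 − 83 = -3.
Column 2: 19 + 27 + 8 − 3 + 17 + 2 = 70, so its missing entry is 80 − 70 = 10.
Row 2: 27 + 24 + 8 + 8 + 11 − 12 = 66, so its missing entry is 80 − 66 = 14.
Column 1: 14 + 18 + 16 + 10 + 17 + 5 = 80, so its missing entry is 80 − 80 = 0.
Row 1: 0 + 19 + 10 + 15 − 4 + 13 = 53, so its missing entry is 80 − 53 = 27.
Row 7: 5 + 10 + 12 + 20 + 5 + 0 = 52, so its missing entry is 80 − 52 = 28.

b = -3, k = 10, m = 28, x = 27, p = 0, q = 14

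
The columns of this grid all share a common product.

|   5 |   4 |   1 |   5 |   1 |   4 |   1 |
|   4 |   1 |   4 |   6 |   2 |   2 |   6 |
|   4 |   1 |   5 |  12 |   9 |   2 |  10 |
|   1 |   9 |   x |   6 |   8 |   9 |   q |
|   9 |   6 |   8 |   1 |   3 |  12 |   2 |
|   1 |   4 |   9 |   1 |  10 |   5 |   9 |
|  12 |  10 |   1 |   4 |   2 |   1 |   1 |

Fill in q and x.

q = 8, x = 6

Columns 2 and 6 each multiply to 8640, so every column has product 8640.
Column 7: 1×6×10×2×9×1 = 1080, so the missing entry is 8640 ÷ 1080 = 8.
Column 3: 1×4×5×8×9×1 = 1440, so the missing entry is 8640 ÷ 1440 = 6.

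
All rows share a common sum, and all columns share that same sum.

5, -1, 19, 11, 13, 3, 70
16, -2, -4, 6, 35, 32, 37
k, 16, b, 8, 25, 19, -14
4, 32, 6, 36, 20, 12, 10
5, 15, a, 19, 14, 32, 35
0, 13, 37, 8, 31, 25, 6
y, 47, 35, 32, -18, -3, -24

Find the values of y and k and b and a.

y = 51, k = 39, b = 27, a = 0

Rows 1 and 2 both sum to 120, so that's the common total.
Row 5: 5 + 15 + 19 + 14 + 32 + 35 = 120, so its missing entry is 120 − 120 = 0.
Column 3: 19 − 4 + 6 + 0 + 37 + 35 = 93, so its missing entry is 120 − 93 = 27.
Row 3: 16 + 27 + 8 + 25 + 19 − 14 = 81, so its missing entry is 120 − 81 = 39.
Row 7: 47 + 35 + 32 − 18 − 3 − 24 = 69, so its missing entry is 120 − 69 = 51.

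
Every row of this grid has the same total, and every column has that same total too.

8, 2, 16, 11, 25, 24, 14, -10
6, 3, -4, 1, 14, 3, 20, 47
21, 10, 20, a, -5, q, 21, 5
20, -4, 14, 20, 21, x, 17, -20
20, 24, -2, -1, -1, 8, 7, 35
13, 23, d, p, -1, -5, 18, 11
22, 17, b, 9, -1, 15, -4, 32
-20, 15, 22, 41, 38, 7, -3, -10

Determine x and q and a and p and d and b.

Rows 1 and 2 both sum to 90, so that's the common total.
Row 7 has 22 + 17 + 9 − 1 + 15 − 4 + 32 = 90; the blank must be 90 − 90 = 0.
Row 4 has 20 − 4 + 14 + 20 + 21 + 17 − 20 = 68; the blank must be 90 − 68 = 22.
Column 6 has 24 + 3 + 22 + 8 − 5 + 15 + 7 = 74; the blank must be 90 − 74 = 16.
Row 3 has 21 + 10 + 20 − 5 + 16 + 21 + 5 = 88; the blank must be 90 − 88 = 2.
Column 4 has 11 + 1 + 2 + 20 − 1 + 9 + 41 = 83; the blank must be 90 − 83 = 7.
Row 6 has 13 + 23 + 7 − 1 − 5 + 18 + 11 = 66; the blank must be 90 − 66 = 24.

x = 22, q = 16, a = 2, p = 7, d = 24, b = 0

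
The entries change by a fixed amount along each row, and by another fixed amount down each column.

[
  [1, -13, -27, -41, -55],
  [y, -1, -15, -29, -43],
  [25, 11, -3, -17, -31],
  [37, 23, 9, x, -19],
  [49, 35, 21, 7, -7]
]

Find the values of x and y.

x = -5, y = 13

Along each row the entries change by -14 per step; down each column they change by 12.
Row 4: from 37 at column 1, stepping by -14 to column 4 gives -5.
Row 2: from -1 at column 2, stepping by -14 to column 1 gives 13.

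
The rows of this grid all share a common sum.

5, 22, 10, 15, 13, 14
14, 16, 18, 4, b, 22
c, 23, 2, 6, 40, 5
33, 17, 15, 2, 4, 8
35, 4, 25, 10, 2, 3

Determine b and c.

Rows 1 and 4 both add up to 79, so every row sums to 79.
Row 2: 14 + 16 + 18 + 4 + 22 = 74, so the missing entry is 79 − 74 = 5.
Row 3: 23 + 2 + 6 + 40 + 5 = 76, so the missing entry is 79 − 76 = 3.

b = 5, c = 3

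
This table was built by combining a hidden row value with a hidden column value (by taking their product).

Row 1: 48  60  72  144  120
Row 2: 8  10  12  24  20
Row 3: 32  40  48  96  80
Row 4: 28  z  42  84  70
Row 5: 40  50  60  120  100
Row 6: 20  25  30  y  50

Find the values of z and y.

z = 35, y = 60

Each row is a constant multiple of every other row — this is a multiplication table with the headers hidden.
Row 4 is 70/120 = 7/12 times row 1, so its entry in column 2 is 60 × 7/12 = 35.
Row 6 is 50/120 = 5/12 times row 1, so its entry in column 4 is 144 × 5/12 = 60.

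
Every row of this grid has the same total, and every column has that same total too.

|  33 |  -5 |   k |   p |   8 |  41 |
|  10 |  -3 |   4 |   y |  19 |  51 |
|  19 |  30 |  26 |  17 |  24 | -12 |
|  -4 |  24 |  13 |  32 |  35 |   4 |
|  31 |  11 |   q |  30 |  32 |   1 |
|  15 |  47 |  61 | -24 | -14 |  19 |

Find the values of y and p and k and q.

Rows 3 and 4 both sum to 104, so that's the common total.
The known cells in row 2 total 81, leaving 104 − 81 = 23 for the blank.
The known cells in column 4 total 78, leaving 104 − 78 = 26 for the blank.
The known cells in row 1 total 103, leaving 104 − 103 = 1 for the blank.
The known cells in row 5 total 105, leaving 104 − 105 = -1 for the blank.

y = 23, p = 26, k = 1, q = -1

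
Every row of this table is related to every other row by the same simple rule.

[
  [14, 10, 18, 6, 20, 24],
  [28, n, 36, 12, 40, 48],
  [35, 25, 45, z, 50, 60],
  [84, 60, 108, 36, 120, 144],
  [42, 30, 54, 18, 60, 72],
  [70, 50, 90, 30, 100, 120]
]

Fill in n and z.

Each row is a constant multiple of every other row — this is a multiplication table with the headers hidden.
Row 2 is 48/24 = 2/1 times row 1, so its entry in column 2 is 10 × 2/1 = 20.
Row 3 is 60/24 = 5/2 times row 1, so its entry in column 4 is 6 × 5/2 = 15.

n = 20, z = 15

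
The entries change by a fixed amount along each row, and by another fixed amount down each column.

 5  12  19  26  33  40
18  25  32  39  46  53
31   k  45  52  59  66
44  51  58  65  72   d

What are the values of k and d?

Along each row the entries change by 7 per step; down each column they change by 13.
Row 3: from 31 at column 1, stepping by 7 to column 2 gives 38.
Row 4: from 44 at column 1, stepping by 7 to column 6 gives 79.

k = 38, d = 79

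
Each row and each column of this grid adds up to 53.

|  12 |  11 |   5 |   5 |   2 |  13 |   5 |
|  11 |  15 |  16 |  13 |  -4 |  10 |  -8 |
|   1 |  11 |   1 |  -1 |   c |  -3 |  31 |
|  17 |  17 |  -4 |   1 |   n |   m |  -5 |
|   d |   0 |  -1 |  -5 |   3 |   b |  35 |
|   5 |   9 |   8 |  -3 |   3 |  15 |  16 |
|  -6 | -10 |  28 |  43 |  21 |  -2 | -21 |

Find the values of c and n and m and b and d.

Row 3: 1 + 11 + 1 − 1 − 3 + 31 = 40, so its missing entry is 53 − 40 = 13.
Column 1: 12 + 11 + 1 + 17 + 5 − 6 = 40, so its missing entry is 53 − 40 = 13.
Column 5: 2 − 4 + 13 + 3 + 3 + 21 = 38, so its missing entry is 53 − 38 = 15.
Row 5: 13 + 0 − 1 − 5 + 3 + 35 = 45, so its missing entry is 53 − 45 = 8.
Row 4: 17 + 17 − 4 + 1 + 15 − 5 = 41, so its missing entry is 53 − 41 = 12.

c = 13, n = 15, m = 12, b = 8, d = 13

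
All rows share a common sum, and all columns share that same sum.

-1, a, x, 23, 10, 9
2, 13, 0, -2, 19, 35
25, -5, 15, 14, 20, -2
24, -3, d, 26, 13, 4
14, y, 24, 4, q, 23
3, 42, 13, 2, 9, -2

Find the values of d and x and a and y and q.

d = 3, x = 12, a = 14, y = 6, q = -4

Rows 2 and 3 both sum to 67, so that's the common total.
Column 5 has 10 + 19 + 20 + 13 + 9 = 71; the blank must be 67 − 71 = -4.
Row 4 has 24 − 3 + 26 + 13 + 4 = 64; the blank must be 67 − 64 = 3.
Column 3 has 0 + 15 + 3 + 24 + 13 = 55; the blank must be 67 − 55 = 12.
Row 1 has -1 + 12 + 23 + 10 + 9 = 53; the blank must be 67 − 53 = 14.
Row 5 has 14 + 24 + 4 − 4 + 23 = 61; the blank must be 67 − 61 = 6.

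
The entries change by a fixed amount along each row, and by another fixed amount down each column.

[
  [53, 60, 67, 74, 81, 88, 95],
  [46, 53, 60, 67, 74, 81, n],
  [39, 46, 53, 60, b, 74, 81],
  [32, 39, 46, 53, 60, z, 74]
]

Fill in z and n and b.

z = 67, n = 88, b = 67

Along each row the entries change by 7 per step; down each column they change by -7.
Row 4: from 32 at column 1, stepping by 7 to column 6 gives 67.
Row 2: from 46 at column 1, stepping by 7 to column 7 gives 88.
Row 3: from 39 at column 1, stepping by 7 to column 5 gives 67.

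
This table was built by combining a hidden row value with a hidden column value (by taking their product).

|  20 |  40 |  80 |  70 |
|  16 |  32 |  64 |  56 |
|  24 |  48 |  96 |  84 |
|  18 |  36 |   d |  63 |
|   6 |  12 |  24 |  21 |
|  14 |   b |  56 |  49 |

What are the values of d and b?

d = 72, b = 28

Each row is a constant multiple of every other row — this is a multiplication table with the headers hidden.
Row 4 is 18/20 = 9/10 times row 1, so its entry in column 3 is 80 × 9/10 = 72.
Row 6 is 14/20 = 7/10 times row 1, so its entry in column 2 is 40 × 7/10 = 28.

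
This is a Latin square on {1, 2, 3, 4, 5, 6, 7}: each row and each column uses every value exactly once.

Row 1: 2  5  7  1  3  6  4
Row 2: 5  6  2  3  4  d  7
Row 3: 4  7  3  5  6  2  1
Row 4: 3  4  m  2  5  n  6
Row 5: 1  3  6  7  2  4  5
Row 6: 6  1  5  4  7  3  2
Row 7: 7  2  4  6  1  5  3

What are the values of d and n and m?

At (row 4, col 3): column 3 already has {2, 3, 4, 5, 6, 7}, so the value is 1.
Cell (4,6): row 4 already has {1, 2, 3, 4, 5, 6} → 7.
At (row 2, col 6): row 2 already has {2, 3, 4, 5, 6, 7}, so the value is 1.

d = 1, n = 7, m = 1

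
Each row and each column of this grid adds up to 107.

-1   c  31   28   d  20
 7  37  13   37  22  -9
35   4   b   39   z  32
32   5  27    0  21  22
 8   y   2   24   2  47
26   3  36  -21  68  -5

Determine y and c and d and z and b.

y = 24, c = 34, d = -5, z = -1, b = -2

Column 3: 31 + 13 + 27 + 2 + 36 = 109, so its missing entry is 107 − 109 = -2.
Row 3: 35 + 4 − 2 + 39 + 32 = 108, so its missing entry is 107 − 108 = -1.
Column 5: 22 − 1 + 21 + 2 + 68 = 112, so its missing entry is 107 − 112 = -5.
Row 1: -1 + 31 + 28 − 5 + 20 = 73, so its missing entry is 107 − 73 = 34.
Row 5: 8 + 2 + 24 + 2 + 47 = 83, so its missing entry is 107 − 83 = 24.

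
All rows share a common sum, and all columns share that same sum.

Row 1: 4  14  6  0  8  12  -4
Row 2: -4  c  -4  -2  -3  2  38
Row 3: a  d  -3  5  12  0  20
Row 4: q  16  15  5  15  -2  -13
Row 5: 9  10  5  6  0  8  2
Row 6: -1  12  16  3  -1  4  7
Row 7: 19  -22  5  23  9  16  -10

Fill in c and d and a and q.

c = 13, d = -3, a = 9, q = 4

Rows 1 and 5 both sum to 40, so that's the common total.
Row 2 has -4 − 4 − 2 − 3 + 2 + 38 = 27; the blank must be 40 − 27 = 13.
Column 2 has 14 + 13 + 16 + 10 + 12 − 22 = 43; the blank must be 40 − 43 = -3.
Row 3 has -3 − 3 + 5 + 12 + 0 + 20 = 31; the blank must be 40 − 31 = 9.
Row 4 has 16 + 15 + 5 + 15 − 2 − 13 = 36; the blank must be 40 − 36 = 4.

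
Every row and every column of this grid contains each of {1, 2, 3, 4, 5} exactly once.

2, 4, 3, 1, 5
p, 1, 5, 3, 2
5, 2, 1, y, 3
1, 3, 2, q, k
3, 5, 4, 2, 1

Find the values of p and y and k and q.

Cell (2,1): row 2 already has {1, 2, 3, 5} → 4.
At (row 3, col 4): row 3 already has {1, 2, 3, 5}, so the value is 4.
For row 4, column 4: column 4 already has {1, 2, 3, 4}; that leaves 5.
For row 4, column 5: row 4 already has {1, 2, 3, 5}; that leaves 4.

p = 4, y = 4, k = 4, q = 5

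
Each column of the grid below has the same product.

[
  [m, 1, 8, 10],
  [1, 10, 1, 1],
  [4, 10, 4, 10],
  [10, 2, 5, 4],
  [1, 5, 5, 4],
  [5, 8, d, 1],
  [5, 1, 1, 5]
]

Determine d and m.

d = 10, m = 8

Columns 2 and 4 each multiply to 8000, so every column has product 8000.
Column 3: 8×1×4×5×5×1 = 800, so the missing entry is 8000 ÷ 800 = 10.
Column 1: 1×4×10×1×5×5 = 1000, so the missing entry is 8000 ÷ 1000 = 8.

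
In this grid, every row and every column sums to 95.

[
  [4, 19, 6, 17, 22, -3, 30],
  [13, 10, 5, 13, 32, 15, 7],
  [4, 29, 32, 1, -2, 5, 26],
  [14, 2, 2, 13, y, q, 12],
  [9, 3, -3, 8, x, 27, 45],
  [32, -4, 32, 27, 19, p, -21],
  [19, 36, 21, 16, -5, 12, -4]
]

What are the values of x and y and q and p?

x = 6, y = 23, q = 29, p = 10

The known cells in row 5 total 89, leaving 95 − 89 = 6 for the blank.
The known cells in row 6 total 85, leaving 95 − 85 = 10 for the blank.
The known cells in column 5 total 72, leaving 95 − 72 = 23 for the blank.
The known cells in row 4 total 66, leaving 95 − 66 = 29 for the blank.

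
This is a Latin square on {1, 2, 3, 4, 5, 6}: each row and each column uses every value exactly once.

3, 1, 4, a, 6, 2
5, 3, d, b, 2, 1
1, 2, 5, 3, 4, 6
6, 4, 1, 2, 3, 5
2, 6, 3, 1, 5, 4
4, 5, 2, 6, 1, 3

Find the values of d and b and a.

d = 6, b = 4, a = 5

For row 2, column 3: column 3 already has {1, 2, 3, 4, 5}; that leaves 6.
Cell (2,4): row 2 already has {1, 2, 3, 5, 6} → 4.
At (row 1, col 4): row 1 already has {1, 2, 3, 4, 6}, so the value is 5.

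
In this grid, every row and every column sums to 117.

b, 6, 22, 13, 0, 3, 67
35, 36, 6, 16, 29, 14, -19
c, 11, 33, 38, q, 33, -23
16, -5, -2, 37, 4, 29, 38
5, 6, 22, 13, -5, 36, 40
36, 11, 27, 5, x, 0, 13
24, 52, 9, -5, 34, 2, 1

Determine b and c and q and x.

b = 6, c = -5, q = 30, x = 25

Row 6: 36 + 11 + 27 + 5 + 0 + 13 = 92, so its missing entry is 117 − 92 = 25.
Column 5: 0 + 29 + 4 − 5 + 25 + 34 = 87, so its missing entry is 117 − 87 = 30.
Row 3: 11 + 33 + 38 + 30 + 33 − 23 = 122, so its missing entry is 117 − 122 = -5.
Row 1: 6 + 22 + 13 + 0 + 3 + 67 = 111, so its missing entry is 117 − 111 = 6.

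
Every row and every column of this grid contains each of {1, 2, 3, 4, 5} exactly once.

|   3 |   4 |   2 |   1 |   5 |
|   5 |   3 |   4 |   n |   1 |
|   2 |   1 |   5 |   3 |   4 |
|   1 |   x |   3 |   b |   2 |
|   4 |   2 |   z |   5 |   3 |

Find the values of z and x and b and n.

For row 4, column 2: column 2 already has {1, 2, 3, 4}; that leaves 5.
At (row 4, col 4): row 4 already has {1, 2, 3, 5}, so the value is 4.
For row 2, column 4: row 2 already has {1, 3, 4, 5}; that leaves 2.
At (row 5, col 3): row 5 already has {2, 3, 4, 5}, so the value is 1.

z = 1, x = 5, b = 4, n = 2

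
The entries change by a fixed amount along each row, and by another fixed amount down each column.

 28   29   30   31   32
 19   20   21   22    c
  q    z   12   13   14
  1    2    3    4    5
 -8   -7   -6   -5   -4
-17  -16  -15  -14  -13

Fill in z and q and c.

z = 11, q = 10, c = 23

Along each row the entries change by 1 per step; down each column they change by -9.
Row 3: from 12 at column 3, stepping by 1 to column 2 gives 11.
Row 3: from 12 at column 3, stepping by 1 to column 1 gives 10.
Row 2: from 19 at column 1, stepping by 1 to column 5 gives 23.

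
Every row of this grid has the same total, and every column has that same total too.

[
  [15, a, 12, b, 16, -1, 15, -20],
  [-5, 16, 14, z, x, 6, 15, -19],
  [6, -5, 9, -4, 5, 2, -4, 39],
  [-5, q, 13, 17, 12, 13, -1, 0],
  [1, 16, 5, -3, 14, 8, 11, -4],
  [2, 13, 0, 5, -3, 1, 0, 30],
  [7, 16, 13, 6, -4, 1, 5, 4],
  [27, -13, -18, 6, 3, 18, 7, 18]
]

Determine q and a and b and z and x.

Rows 3 and 5 both sum to 48, so that's the common total.
The known cells in row 4 total 49, leaving 48 − 49 = -1 for the blank.
The known cells in column 2 total 42, leaving 48 − 42 = 6 for the blank.
The known cells in row 1 total 43, leaving 48 − 43 = 5 for the blank.
The known cells in column 5 total 43, leaving 48 − 43 = 5 for the blank.
The known cells in row 2 total 32, leaving 48 − 32 = 16 for the blank.

q = -1, a = 6, b = 5, z = 16, x = 5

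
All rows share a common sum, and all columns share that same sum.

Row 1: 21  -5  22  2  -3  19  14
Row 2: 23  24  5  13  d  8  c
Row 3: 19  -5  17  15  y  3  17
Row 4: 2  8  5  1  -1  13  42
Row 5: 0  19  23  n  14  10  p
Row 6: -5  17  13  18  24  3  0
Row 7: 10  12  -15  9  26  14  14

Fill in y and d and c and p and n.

y = 4, d = 6, c = -9, p = -8, n = 12

Rows 1 and 4 both sum to 70, so that's the common total.
The known cells in row 3 total 66, leaving 70 − 66 = 4 for the blank.
The known cells in column 4 total 58, leaving 70 − 58 = 12 for the blank.
The known cells in row 5 total 78, leaving 70 − 78 = -8 for the blank.
The known cells in column 5 total 64, leaving 70 − 64 = 6 for the blank.
The known cells in row 2 total 79, leaving 70 − 79 = -9 for the blank.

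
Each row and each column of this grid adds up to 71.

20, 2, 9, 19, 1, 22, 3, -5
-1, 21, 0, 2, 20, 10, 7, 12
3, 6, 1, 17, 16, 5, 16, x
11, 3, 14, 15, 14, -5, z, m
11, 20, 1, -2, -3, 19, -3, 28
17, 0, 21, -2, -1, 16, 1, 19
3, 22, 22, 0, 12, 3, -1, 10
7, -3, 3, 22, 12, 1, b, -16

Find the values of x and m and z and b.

Row 8: 7 − 3 + 3 + 22 + 12 + 1 − 16 = 26, so its missing entry is 71 − 26 = 45.
Row 3: 3 + 6 + 1 + 17 + 16 + 5 + 16 = 64, so its missing entry is 71 − 64 = 7.
Column 8: -5 + 12 + 7 + 28 + 19 + 10 − 16 = 55, so its missing entry is 71 − 55 = 16.
Row 4: 11 + 3 + 14 + 15 + 14 − 5 + 16 = 68, so its missing entry is 71 − 68 = 3.

x = 7, m = 16, z = 3, b = 45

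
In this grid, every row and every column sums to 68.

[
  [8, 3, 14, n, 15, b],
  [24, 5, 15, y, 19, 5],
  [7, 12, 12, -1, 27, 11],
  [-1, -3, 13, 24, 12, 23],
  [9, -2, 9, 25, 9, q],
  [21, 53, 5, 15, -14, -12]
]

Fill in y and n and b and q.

Row 5: 9 − 2 + 9 + 25 + 9 = 50, so its missing entry is 68 − 50 = 18.
Row 2: 24 + 5 + 15 + 19 + 5 = 68, so its missing entry is 68 − 68 = 0.
Column 4: 0 − 1 + 24 + 25 + 15 = 63, so its missing entry is 68 − 63 = 5.
Row 1: 8 + 3 + 14 + 5 + 15 = 45, so its missing entry is 68 − 45 = 23.

y = 0, n = 5, b = 23, q = 18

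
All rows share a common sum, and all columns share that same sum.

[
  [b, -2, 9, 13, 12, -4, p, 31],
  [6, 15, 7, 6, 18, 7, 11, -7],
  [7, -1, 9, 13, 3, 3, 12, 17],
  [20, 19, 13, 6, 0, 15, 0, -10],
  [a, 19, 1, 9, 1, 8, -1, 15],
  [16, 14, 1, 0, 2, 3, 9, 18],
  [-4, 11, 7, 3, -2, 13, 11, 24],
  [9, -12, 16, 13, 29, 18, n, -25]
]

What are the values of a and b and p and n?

Rows 2 and 3 both sum to 63, so that's the common total.
Row 5 has 19 + 1 + 9 + 1 + 8 − 1 + 15 = 52; the blank must be 63 − 52 = 11.
Row 8 has 9 − 12 + 16 + 13 + 29 + 18 − 25 = 48; the blank must be 63 − 48 = 15.
Column 7 has 11 + 12 + 0 − 1 + 9 + 11 + 15 = 57; the blank must be 63 − 57 = 6.
Row 1 has -2 + 9 + 13 + 12 − 4 + 6 + 31 = 65; the blank must be 63 − 65 = -2.

a = 11, b = -2, p = 6, n = 15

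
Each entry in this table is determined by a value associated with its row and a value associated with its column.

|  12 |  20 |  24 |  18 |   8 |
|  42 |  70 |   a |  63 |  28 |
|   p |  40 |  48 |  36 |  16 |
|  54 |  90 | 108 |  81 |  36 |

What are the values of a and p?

Each row is a constant multiple of every other row — this is a multiplication table with the headers hidden.
Row 2 is 63/18 = 7/2 times row 1, so its entry in column 3 is 24 × 7/2 = 84.
Row 3 is 36/18 = 2/1 times row 1, so its entry in column 1 is 12 × 2/1 = 24.

a = 84, p = 24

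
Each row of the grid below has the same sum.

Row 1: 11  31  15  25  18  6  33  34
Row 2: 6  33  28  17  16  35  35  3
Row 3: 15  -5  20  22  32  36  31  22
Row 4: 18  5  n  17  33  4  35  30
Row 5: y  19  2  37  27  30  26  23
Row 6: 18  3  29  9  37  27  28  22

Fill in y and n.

y = 9, n = 31

The complete rows each total 173.
Row 5 is missing 173 − 164 = 9 (since 19 + 2 + 37 + 27 + 30 + 26 + 23 = 164).
Row 4 is missing 173 − 142 = 31 (since 18 + 5 + 17 + 33 + 4 + 35 + 30 = 142).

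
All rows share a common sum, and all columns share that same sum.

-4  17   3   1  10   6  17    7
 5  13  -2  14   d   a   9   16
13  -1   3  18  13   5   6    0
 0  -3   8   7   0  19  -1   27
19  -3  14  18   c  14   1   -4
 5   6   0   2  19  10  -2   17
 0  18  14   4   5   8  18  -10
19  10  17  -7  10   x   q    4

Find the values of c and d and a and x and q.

c = -2, d = 2, a = 0, x = -5, q = 9

Rows 1 and 3 both sum to 57, so that's the common total.
The known cells in row 5 total 59, leaving 57 − 59 = -2 for the blank.
The known cells in column 5 total 55, leaving 57 − 55 = 2 for the blank.
The known cells in row 2 total 57, leaving 57 − 57 = 0 for the blank.
The known cells in column 7 total 48, leaving 57 − 48 = 9 for the blank.
The known cells in row 8 total 62, leaving 57 − 62 = -5 for the blank.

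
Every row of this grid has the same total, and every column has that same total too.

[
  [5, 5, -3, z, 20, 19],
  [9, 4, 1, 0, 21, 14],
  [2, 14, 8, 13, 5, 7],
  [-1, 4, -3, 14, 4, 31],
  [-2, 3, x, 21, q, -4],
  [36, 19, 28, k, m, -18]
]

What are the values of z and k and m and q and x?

z = 3, k = -2, m = -14, q = 13, x = 18

Rows 2 and 3 both sum to 49, so that's the common total.
Row 1: 5 + 5 − 3 + 20 + 19 = 46, so its missing entry is 49 − 46 = 3.
Column 3: -3 + 1 + 8 − 3 + 28 = 31, so its missing entry is 49 − 31 = 18.
Row 5: -2 + 3 + 18 + 21 − 4 = 36, so its missing entry is 49 − 36 = 13.
Column 5: 20 + 21 + 5 + 4 + 13 = 63, so its missing entry is 49 − 63 = -14.
Row 6: 36 + 19 + 28 − 14 − 18 = 51, so its missing entry is 49 − 51 = -2.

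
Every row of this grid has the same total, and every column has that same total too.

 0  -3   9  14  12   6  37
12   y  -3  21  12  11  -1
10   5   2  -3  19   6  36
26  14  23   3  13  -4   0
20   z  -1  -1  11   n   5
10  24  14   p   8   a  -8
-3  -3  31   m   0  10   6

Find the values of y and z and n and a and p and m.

y = 23, z = 15, n = 26, a = 20, p = 7, m = 34

Rows 1 and 3 both sum to 75, so that's the common total.
The known cells in row 2 total 52, leaving 75 − 52 = 23 for the blank.
The known cells in row 7 total 41, leaving 75 − 41 = 34 for the blank.
The known cells in column 4 total 68, leaving 75 − 68 = 7 for the blank.
The known cells in row 6 total 55, leaving 75 − 55 = 20 for the blank.
The known cells in column 6 total 49, leaving 75 − 49 = 26 for the blank.
The known cells in row 5 total 60, leaving 75 − 60 = 15 for the blank.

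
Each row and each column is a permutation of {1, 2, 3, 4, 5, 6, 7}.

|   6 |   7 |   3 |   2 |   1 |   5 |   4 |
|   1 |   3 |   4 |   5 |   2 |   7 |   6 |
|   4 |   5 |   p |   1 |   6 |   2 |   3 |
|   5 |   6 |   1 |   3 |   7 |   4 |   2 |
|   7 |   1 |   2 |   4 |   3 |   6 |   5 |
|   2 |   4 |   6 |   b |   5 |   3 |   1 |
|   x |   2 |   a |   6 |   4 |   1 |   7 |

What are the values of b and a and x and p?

b = 7, a = 5, x = 3, p = 7

At (row 6, col 4): row 6 already has {1, 2, 3, 4, 5, 6}, so the value is 7.
For row 3, column 3: row 3 already has {1, 2, 3, 4, 5, 6}; that leaves 7.
At (row 7, col 3): column 3 already has {1, 2, 3, 4, 6, 7}, so the value is 5.
For row 7, column 1: row 7 already has {1, 2, 4, 5, 6, 7}; that leaves 3.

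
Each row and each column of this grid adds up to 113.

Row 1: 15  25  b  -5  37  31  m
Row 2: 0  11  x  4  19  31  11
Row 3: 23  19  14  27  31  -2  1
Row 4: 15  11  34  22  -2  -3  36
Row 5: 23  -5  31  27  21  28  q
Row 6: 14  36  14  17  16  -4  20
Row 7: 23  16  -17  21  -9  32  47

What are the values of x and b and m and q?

The known cells in row 5 total 125, leaving 113 − 125 = -12 for the blank.
The known cells in row 2 total 76, leaving 113 − 76 = 37 for the blank.
The known cells in column 3 total 113, leaving 113 − 113 = 0 for the blank.
The known cells in row 1 total 103, leaving 113 − 103 = 10 for the blank.

x = 37, b = 0, m = 10, q = -12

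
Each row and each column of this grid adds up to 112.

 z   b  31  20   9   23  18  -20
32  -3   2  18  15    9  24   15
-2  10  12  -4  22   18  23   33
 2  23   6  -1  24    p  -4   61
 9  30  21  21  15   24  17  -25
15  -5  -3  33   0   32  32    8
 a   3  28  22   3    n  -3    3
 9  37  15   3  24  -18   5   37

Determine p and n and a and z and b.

Column 2 has -3 + 10 + 23 + 30 − 5 + 3 + 37 = 95; the blank must be 112 − 95 = 17.
Row 1 has 17 + 31 + 20 + 9 + 23 + 18 − 20 = 98; the blank must be 112 − 98 = 14.
Column 1 has 14 + 32 − 2 + 2 + 9 + 15 + 9 = 79; the blank must be 112 − 79 = 33.
Row 7 has 33 + 3 + 28 + 22 + 3 − 3 + 3 = 89; the blank must be 112 − 89 = 23.
Row 4 has 2 + 23 + 6 − 1 + 24 − 4 + 61 = 111; the blank must be 112 − 111 = 1.

p = 1, n = 23, a = 33, z = 14, b = 17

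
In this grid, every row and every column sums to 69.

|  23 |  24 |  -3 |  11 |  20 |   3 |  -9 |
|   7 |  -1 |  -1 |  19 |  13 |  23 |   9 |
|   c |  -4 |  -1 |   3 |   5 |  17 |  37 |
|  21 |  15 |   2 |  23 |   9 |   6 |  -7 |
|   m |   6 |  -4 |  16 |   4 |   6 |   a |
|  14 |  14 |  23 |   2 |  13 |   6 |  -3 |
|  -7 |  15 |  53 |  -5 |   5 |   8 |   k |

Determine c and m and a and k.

c = 12, m = -1, a = 42, k = 0

The known cells in row 3 total 57, leaving 69 − 57 = 12 for the blank.
The known cells in column 1 total 70, leaving 69 − 70 = -1 for the blank.
The known cells in row 5 total 27, leaving 69 − 27 = 42 for the blank.
The known cells in row 7 total 69, leaving 69 − 69 = 0 for the blank.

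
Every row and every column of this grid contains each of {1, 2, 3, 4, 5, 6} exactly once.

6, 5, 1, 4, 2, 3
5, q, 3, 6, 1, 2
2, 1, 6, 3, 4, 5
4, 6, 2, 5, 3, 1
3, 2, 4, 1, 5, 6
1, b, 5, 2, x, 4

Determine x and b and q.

x = 6, b = 3, q = 4

At (row 2, col 2): row 2 already has {1, 2, 3, 5, 6}, so the value is 4.
Cell (6,5): column 5 already has {1, 2, 3, 4, 5} → 6.
For row 6, column 2: row 6 already has {1, 2, 4, 5, 6}; that leaves 3.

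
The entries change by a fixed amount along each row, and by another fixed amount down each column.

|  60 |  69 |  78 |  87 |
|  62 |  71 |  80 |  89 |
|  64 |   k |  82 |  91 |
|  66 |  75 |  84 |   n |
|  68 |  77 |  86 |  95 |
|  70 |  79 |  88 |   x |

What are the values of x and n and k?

x = 97, n = 93, k = 73

Along each row the entries change by 9 per step; down each column they change by 2.
Row 6: from 70 at column 1, stepping by 9 to column 4 gives 97.
Row 4: from 66 at column 1, stepping by 9 to column 4 gives 93.
Row 3: from 64 at column 1, stepping by 9 to column 2 gives 73.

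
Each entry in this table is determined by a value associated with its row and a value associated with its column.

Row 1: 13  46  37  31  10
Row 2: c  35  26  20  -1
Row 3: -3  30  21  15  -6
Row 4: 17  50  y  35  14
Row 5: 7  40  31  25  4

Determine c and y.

The difference between any two rows is the same in every column — this is an addition table with the headers hidden.
Row 2 minus row 1 is -1 − 10 = -11, so its entry in column 1 is 13 + (-11) = 2.
Row 4 minus row 1 is 14 − 10 = 4, so its entry in column 3 is 37 + 4 = 41.

c = 2, y = 41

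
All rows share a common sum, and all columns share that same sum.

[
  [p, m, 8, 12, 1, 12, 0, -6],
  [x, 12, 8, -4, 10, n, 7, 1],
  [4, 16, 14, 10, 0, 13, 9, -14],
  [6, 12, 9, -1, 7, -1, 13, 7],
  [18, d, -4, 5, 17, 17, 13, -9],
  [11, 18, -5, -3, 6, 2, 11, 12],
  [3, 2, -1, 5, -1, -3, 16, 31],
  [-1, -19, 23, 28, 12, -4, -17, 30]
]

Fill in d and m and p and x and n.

Rows 3 and 4 both sum to 52, so that's the common total.
Column 6 has 12 + 13 − 1 + 17 + 2 − 3 − 4 = 36; the blank must be 52 − 36 = 16.
Row 2 has 12 + 8 − 4 + 10 + 16 + 7 + 1 = 50; the blank must be 52 − 50 = 2.
Column 1 has 2 + 4 + 6 + 18 + 11 + 3 − 1 = 43; the blank must be 52 − 43 = 9.
Row 1 has 9 + 8 + 12 + 1 + 12 + 0 − 6 = 36; the blank must be 52 − 36 = 16.
Row 5 has 18 − 4 + 5 + 17 + 17 + 13 − 9 = 57; the blank must be 52 − 57 = -5.

d = -5, m = 16, p = 9, x = 2, n = 16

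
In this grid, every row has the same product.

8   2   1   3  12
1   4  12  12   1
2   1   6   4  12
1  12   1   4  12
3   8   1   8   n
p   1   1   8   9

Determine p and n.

p = 8, n = 3

Rows 2 and 4 each multiply to 576, so every row has product 576.
Row 6: 1×1×8×9 = 72, so the missing entry is 576 ÷ 72 = 8.
Row 5: 3×8×1×8 = 192, so the missing entry is 576 ÷ 192 = 3.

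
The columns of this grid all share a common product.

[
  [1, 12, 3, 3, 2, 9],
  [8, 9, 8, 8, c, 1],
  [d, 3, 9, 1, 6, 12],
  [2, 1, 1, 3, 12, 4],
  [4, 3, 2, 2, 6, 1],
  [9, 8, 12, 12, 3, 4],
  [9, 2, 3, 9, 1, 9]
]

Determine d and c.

Columns 2 and 4 each multiply to 15552, so every column has product 15552.
Column 1: 1×8×2×4×9×9 = 5184, so the missing entry is 15552 ÷ 5184 = 3.
Column 5: 2×6×12×6×3×1 = 2592, so the missing entry is 15552 ÷ 2592 = 6.

d = 3, c = 6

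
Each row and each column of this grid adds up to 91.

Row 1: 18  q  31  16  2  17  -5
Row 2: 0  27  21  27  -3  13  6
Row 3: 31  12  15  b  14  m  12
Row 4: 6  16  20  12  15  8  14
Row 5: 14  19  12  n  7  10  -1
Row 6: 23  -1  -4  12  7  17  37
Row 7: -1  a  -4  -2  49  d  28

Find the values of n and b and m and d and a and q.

n = 30, b = -4, m = 11, d = 15, a = 6, q = 12

The known cells in row 1 total 79, leaving 91 − 79 = 12 for the blank.
The known cells in row 5 total 61, leaving 91 − 61 = 30 for the blank.
The known cells in column 2 total 85, leaving 91 − 85 = 6 for the blank.
The known cells in row 7 total 76, leaving 91 − 76 = 15 for the blank.
The known cells in column 4 total 95, leaving 91 − 95 = -4 for the blank.
The known cells in row 3 total 80, leaving 91 − 80 = 11 for the blank.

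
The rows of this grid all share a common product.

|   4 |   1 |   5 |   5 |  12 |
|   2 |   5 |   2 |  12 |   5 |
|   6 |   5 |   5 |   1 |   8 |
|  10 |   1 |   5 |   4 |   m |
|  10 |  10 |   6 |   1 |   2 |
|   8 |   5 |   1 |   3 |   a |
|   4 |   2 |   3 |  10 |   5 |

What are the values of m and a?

Rows 3 and 5 each multiply to 1200, so every row has product 1200.
Row 4: 10×1×5×4 = 200, so the missing entry is 1200 ÷ 200 = 6.
Row 6: 8×5×1×3 = 120, so the missing entry is 1200 ÷ 120 = 10.

m = 6, a = 10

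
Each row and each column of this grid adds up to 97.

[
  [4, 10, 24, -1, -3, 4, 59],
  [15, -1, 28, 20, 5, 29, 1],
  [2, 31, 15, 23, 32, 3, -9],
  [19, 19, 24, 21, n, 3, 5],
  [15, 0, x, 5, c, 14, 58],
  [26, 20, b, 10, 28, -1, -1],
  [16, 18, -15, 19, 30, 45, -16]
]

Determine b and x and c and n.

Row 4: 19 + 19 + 24 + 21 + 3 + 5 = 91, so its missing entry is 97 − 91 = 6.
Column 5: -3 + 5 + 32 + 6 + 28 + 30 = 98, so its missing entry is 97 − 98 = -1.
Row 5: 15 + 0 + 5 − 1 + 14 + 58 = 91, so its missing entry is 97 − 91 = 6.
Row 6: 26 + 20 + 10 + 28 − 1 − 1 = 82, so its missing entry is 97 − 82 = 15.

b = 15, x = 6, c = -1, n = 6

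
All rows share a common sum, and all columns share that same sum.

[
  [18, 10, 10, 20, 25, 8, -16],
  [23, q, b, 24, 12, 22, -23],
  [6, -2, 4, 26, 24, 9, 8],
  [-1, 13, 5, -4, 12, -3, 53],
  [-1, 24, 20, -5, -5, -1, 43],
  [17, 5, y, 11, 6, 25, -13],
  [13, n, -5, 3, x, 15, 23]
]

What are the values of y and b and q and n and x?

y = 24, b = 17, q = 0, n = 25, x = 1

Rows 1 and 3 both sum to 75, so that's the common total.
Column 5 has 25 + 12 + 24 + 12 − 5 + 6 = 74; the blank must be 75 − 74 = 1.
Row 7 has 13 − 5 + 3 + 1 + 15 + 23 = 50; the blank must be 75 − 50 = 25.
Column 2 has 10 − 2 + 13 + 24 + 5 + 25 = 75; the blank must be 75 − 75 = 0.
Row 2 has 23 + 0 + 24 + 12 + 22 − 23 = 58; the blank must be 75 − 58 = 17.
Row 6 has 17 + 5 + 11 + 6 + 25 − 13 = 51; the blank must be 75 − 51 = 24.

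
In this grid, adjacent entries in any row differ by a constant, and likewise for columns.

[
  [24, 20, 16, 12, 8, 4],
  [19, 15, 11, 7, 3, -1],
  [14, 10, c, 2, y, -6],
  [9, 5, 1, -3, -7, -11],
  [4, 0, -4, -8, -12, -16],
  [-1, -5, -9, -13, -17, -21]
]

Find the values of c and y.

Along each row the entries change by -4 per step; down each column they change by -5.
Row 3: from 14 at column 1, stepping by -4 to column 3 gives 6.
Row 3: from 14 at column 1, stepping by -4 to column 5 gives -2.

c = 6, y = -2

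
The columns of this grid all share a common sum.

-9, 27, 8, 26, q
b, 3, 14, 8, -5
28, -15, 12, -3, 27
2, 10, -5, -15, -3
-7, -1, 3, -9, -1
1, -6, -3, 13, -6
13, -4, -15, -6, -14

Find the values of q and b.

q = 16, b = -14

Columns 2 and 4 both add up to 14, so every column sums to 14.
Column 5: -5 + 27 − 3 − 1 − 6 − 14 = -2, so the missing entry is 14 − (-2) = 16.
Column 1: -9 + 28 + 2 − 7 + 1 + 13 = 28, so the missing entry is 14 − 28 = -14.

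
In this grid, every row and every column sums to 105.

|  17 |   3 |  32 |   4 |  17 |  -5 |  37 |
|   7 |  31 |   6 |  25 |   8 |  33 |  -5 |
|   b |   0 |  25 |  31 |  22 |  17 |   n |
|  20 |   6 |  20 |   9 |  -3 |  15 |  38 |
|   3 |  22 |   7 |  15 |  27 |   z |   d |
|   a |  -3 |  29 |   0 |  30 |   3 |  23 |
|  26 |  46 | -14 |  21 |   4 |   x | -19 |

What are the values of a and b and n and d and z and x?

Row 7: 26 + 46 − 14 + 21 + 4 − 19 = 64, so its missing entry is 105 − 64 = 41.
Column 6: -5 + 33 + 17 + 15 + 3 + 41 = 104, so its missing entry is 105 − 104 = 1.
Row 5: 3 + 22 + 7 + 15 + 27 + 1 = 75, so its missing entry is 105 − 75 = 30.
Row 6: -3 + 29 + 0 + 30 + 3 + 23 = 82, so its missing entry is 105 − 82 = 23.
Column 1: 17 + 7 + 20 + 3 + 23 + 26 = 96, so its missing entry is 105 − 96 = 9.
Row 3: 9 + 0 + 25 + 31 + 22 + 17 = 104, so its missing entry is 105 − 104 = 1.

a = 23, b = 9, n = 1, d = 30, z = 1, x = 41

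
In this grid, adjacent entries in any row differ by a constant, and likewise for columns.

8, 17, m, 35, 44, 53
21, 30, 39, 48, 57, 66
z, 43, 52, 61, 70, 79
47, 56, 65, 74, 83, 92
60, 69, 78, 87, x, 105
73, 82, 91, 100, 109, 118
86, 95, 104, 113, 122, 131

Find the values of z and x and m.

z = 34, x = 96, m = 26

Along each row the entries change by 9 per step; down each column they change by 13.
Row 3: from 43 at column 2, stepping by 9 to column 1 gives 34.
Row 5: from 60 at column 1, stepping by 9 to column 5 gives 96.
Row 1: from 8 at column 1, stepping by 9 to column 3 gives 26.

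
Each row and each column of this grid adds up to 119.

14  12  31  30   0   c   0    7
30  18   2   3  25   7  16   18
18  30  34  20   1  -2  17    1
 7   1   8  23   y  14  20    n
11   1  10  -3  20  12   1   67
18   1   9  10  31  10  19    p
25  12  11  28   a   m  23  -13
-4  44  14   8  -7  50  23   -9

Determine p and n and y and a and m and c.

p = 21, n = 27, y = 19, a = 30, m = 3, c = 25

Row 6 has 18 + 1 + 9 + 10 + 31 + 10 + 19 = 98; the blank must be 119 − 98 = 21.
Column 8 has 7 + 18 + 1 + 67 + 21 − 13 − 9 = 92; the blank must be 119 − 92 = 27.
Row 4 has 7 + 1 + 8 + 23 + 14 + 20 + 27 = 100; the blank must be 119 − 100 = 19.
Column 5 has 0 + 25 + 1 + 19 + 20 + 31 − 7 = 89; the blank must be 119 − 89 = 30.
Row 7 has 25 + 12 + 11 + 28 + 30 + 23 − 13 = 116; the blank must be 119 − 116 = 3.
Row 1 has 14 + 12 + 31 + 30 + 0 + 0 + 7 = 94; the blank must be 119 − 94 = 25.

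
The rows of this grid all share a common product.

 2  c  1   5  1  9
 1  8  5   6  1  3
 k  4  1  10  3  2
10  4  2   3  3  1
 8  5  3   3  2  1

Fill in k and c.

Rows 2 and 5 each multiply to 720, so every row has product 720.
Row 3: 4×1×10×3×2 = 240, so the missing entry is 720 ÷ 240 = 3.
Row 1: 2×1×5×1×9 = 90, so the missing entry is 720 ÷ 90 = 8.

k = 3, c = 8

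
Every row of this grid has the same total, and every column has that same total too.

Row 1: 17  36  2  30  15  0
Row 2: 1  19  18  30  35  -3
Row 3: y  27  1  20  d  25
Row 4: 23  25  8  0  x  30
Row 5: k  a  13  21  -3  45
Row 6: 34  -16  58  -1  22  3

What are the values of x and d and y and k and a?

x = 14, d = 17, y = 10, k = 15, a = 9

Rows 1 and 2 both sum to 100, so that's the common total.
Row 4 has 23 + 25 + 8 + 0 + 30 = 86; the blank must be 100 − 86 = 14.
Column 5 has 15 + 35 + 14 − 3 + 22 = 83; the blank must be 100 − 83 = 17.
Row 3 has 27 + 1 + 20 + 17 + 25 = 90; the blank must be 100 − 90 = 10.
Column 1 has 17 + 1 + 10 + 23 + 34 = 85; the blank must be 100 − 85 = 15.
Row 5 has 15 + 13 + 21 − 3 + 45 = 91; the blank must be 100 − 91 = 9.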